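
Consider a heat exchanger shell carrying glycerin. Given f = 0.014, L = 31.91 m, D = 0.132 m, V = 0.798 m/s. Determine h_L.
Formula: h_L = f \frac{L}{D} \frac{V^2}{2g}
h_L = 0.014·(31.91/0.132)·0.798²/(2·9.81) = 0.1098 m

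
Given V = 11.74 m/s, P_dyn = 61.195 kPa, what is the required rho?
Formula: P_{dyn} = \frac{1}{2} \rho V^2
Substituting knowns: 61.195 = 0.5·rho·11.74²/1000
Solving for rho: rho = 2·(61.195·1000)/11.74² = 888 kg/m³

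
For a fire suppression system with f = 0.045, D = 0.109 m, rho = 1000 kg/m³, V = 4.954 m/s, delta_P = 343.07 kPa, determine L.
Formula: \Delta P = f \frac{L}{D} \frac{\rho V^2}{2}
Substituting knowns: 343.07 = 0.045·(L/0.109)·0.5·1000·4.954²/1000
Solving for L: L = (343.07·1000)·0.109/(0.045·0.5·1000·4.954²) = 67.72 m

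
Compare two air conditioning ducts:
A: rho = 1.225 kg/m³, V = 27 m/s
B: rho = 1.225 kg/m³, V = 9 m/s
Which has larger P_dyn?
P_dyn(A) = 0.4465 kPa, P_dyn(B) = 0.04961 kPa. Answer: A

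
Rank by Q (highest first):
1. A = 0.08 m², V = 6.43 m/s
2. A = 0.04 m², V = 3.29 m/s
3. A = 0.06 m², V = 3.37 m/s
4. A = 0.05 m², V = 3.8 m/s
Case 1: Q = 514.4 L/s
Case 2: Q = 131.6 L/s
Case 3: Q = 202.2 L/s
Case 4: Q = 190 L/s
Ranking (highest first): 1, 3, 4, 2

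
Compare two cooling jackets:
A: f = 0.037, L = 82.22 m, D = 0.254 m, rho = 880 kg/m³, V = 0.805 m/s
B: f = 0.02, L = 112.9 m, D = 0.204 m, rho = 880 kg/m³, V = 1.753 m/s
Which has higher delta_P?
delta_P(A) = 3.415 kPa, delta_P(B) = 14.97 kPa. Answer: B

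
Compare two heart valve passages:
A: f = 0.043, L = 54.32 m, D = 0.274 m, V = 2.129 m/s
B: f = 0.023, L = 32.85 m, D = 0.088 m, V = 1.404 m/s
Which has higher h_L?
h_L(A) = 1.969 m, h_L(B) = 0.8626 m. Answer: A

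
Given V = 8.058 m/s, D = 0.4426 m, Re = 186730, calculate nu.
Formula: Re = \frac{V D}{\nu}
Substituting knowns: 186730 = 8.058·0.4426/nu
Solving for nu: nu = 8.058·0.4426/186730 = 1.910e-05 m²/s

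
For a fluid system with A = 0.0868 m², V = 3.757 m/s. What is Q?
Formula: Q = A V
Q = 0.0868·3.757·1000 = 326.1 L/s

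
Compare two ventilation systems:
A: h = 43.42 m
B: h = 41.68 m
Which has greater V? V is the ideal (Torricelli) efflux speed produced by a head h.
V(A) = 29.19 m/s, V(B) = 28.6 m/s. Answer: A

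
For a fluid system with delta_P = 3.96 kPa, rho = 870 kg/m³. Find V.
Formula: V = \sqrt{\frac{2 \Delta P}{\rho}}
V = √(2·(3.96·1000)/870) = 3.017 m/s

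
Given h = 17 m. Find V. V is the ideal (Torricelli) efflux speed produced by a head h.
Formula: V = \sqrt{2 g h}
V = √(2·9.81·17) = 18.26 m/s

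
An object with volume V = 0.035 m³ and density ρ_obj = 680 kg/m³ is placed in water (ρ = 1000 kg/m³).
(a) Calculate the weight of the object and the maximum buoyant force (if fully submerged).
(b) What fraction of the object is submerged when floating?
(a) W=rho_obj*g*V=680*9.81*0.035=233.5 N; F_B(max)=rho*g*V=1000*9.81*0.035=343.4 N
(b) Floating fraction=rho_obj/rho=680/1000=0.680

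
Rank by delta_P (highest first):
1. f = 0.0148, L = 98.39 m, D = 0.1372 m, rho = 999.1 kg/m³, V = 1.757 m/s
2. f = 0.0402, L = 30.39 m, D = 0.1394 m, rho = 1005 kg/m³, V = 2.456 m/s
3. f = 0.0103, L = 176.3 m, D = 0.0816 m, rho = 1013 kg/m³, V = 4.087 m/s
Case 1: delta_P = 16.37 kPa
Case 2: delta_P = 26.56 kPa
Case 3: delta_P = 188.3 kPa
Ranking (highest first): 3, 2, 1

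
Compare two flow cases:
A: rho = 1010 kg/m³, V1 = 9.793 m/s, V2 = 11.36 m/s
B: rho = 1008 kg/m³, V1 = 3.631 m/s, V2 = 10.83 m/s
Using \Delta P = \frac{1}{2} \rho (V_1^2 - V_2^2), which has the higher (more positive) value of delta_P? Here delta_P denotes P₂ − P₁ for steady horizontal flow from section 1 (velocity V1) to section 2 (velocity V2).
delta_P(A) = -16.74 kPa, delta_P(B) = -52.47 kPa. Answer: A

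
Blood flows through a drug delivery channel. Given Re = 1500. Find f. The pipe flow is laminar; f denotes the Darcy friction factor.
Formula: f = \frac{64}{Re}
f = 64/1500 = 0.04267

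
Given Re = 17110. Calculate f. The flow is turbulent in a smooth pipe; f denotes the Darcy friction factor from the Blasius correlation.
Formula: f = \frac{0.316}{Re^{0.25}}
f = 0.316/17110^0.25 = 0.02763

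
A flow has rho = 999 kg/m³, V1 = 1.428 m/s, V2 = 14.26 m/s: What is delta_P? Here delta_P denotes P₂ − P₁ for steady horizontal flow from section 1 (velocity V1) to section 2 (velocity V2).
Formula: \Delta P = \frac{1}{2} \rho (V_1^2 - V_2^2)
delta_P = 0.5·999·(1.428² − 14.26²)/1000 = -100.6 kPa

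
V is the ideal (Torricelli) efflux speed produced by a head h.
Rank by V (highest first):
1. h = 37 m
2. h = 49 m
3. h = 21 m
Case 1: V = 26.94 m/s
Case 2: V = 31.01 m/s
Case 3: V = 20.3 m/s
Ranking (highest first): 2, 1, 3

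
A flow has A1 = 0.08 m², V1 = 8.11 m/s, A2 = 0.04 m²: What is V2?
Formula: V_2 = \frac{A_1 V_1}{A_2}
V2 = 0.08·8.11/0.04 = 16.22 m/s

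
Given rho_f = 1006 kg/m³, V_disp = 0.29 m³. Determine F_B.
Formula: F_B = \rho_f g V_{disp}
F_B = 1006·9.81·0.29 = 2862 N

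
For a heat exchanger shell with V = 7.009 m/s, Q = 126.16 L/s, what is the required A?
Formula: Q = A V
Substituting knowns: 126.16 = A·7.009·1000
Solving for A: A = (126.16/1000)/7.009 = 0.018 m²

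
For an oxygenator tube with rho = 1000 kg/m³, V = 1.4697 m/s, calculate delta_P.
Formula: V = \sqrt{\frac{2 \Delta P}{\rho}}
Substituting knowns: 1.4697 = √(2·(delta_P·1000)/1000)
Solving for delta_P: delta_P = 1.4697²·1000/2/1000 = 1.08 kPa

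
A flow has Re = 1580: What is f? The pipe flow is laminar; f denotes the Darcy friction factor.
Formula: f = \frac{64}{Re}
f = 64/1580 = 0.04051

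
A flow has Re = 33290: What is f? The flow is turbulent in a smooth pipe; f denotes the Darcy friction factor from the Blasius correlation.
Formula: f = \frac{0.316}{Re^{0.25}}
f = 0.316/33290^0.25 = 0.02339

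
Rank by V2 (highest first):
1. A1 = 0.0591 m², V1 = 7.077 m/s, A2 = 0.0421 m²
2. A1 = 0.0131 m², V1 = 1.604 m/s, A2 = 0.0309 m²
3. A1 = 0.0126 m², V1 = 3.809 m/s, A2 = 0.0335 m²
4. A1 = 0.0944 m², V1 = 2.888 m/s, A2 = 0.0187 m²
Case 1: V2 = 9.935 m/s
Case 2: V2 = 0.68 m/s
Case 3: V2 = 1.433 m/s
Case 4: V2 = 14.58 m/s
Ranking (highest first): 4, 1, 3, 2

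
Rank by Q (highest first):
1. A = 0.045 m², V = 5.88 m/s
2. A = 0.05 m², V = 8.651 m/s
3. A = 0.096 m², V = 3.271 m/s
Case 1: Q = 264.6 L/s
Case 2: Q = 432.6 L/s
Case 3: Q = 314 L/s
Ranking (highest first): 2, 3, 1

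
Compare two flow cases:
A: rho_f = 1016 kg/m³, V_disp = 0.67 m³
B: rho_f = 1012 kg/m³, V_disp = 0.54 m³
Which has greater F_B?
F_B(A) = 6678 N, F_B(B) = 5361 N. Answer: A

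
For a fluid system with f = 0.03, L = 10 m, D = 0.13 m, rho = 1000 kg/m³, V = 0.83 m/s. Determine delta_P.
Formula: \Delta P = f \frac{L}{D} \frac{\rho V^2}{2}
delta_P = 0.03·(10/0.13)·0.5·1000·0.83²/1000 = 0.7949 kPa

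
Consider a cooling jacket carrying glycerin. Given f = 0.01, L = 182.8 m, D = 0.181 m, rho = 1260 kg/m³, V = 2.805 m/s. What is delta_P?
Formula: \Delta P = f \frac{L}{D} \frac{\rho V^2}{2}
delta_P = 0.01·(182.8/0.181)·0.5·1260·2.805²/1000 = 50.06 kPa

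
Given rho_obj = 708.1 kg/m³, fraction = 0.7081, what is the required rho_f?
Formula: f_{sub} = \frac{\rho_{obj}}{\rho_f}
Substituting knowns: 0.7081 = 708.1/rho_f
Solving for rho_f: rho_f = 708.1/0.7081 = 1000 kg/m³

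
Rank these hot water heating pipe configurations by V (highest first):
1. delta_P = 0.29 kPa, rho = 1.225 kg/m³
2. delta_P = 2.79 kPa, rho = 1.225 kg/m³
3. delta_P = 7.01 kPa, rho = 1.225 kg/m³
Case 1: V = 21.76 m/s
Case 2: V = 67.49 m/s
Case 3: V = 107 m/s
Ranking (highest first): 3, 2, 1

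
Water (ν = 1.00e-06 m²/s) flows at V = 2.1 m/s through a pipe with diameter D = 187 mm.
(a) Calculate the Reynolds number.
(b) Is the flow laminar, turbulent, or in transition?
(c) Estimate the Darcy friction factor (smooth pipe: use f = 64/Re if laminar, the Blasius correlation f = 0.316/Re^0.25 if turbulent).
(a) Re = V·D/ν = 2.1·0.187/1.00e-06 = 392700
(b) Flow regime: turbulent (Re > 4000)
(c) Friction factor: f = 0.316/Re^0.25 = 0.316/392700^0.25 = 0.01262 (Blasius is strictly valid for Re ≲ 1e5; used here as the smooth-pipe estimate the problem specifies)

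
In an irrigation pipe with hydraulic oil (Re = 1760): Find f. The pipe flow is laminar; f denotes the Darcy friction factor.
Formula: f = \frac{64}{Re}
f = 64/1760 = 0.03636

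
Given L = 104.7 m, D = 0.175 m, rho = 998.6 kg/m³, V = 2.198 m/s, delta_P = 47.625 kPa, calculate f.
Formula: \Delta P = f \frac{L}{D} \frac{\rho V^2}{2}
Substituting knowns: 47.625 = f·(104.7/0.175)·0.5·998.6·2.198²/1000
Solving for f: f = (47.625·1000)/((104.7/0.175)·0.5·998.6·2.198²) = 0.033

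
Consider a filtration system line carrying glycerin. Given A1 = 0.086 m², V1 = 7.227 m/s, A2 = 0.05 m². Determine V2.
Formula: V_2 = \frac{A_1 V_1}{A_2}
V2 = 0.086·7.227/0.05 = 12.43 m/s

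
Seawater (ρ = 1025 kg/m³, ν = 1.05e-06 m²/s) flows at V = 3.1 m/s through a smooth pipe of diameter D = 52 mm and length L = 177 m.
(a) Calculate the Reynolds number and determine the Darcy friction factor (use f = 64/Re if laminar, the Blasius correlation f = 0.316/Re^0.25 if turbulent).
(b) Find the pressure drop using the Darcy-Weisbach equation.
(a) Re = V·D/ν = 3.1·0.052/1.05e-06 = 153520 → turbulent (Re > 4000); f = 0.316/Re^0.25 = 0.316/153520^0.25 = 0.015964 (Blasius is strictly valid for Re ≲ 1e5; used here as the smooth-pipe estimate the problem specifies)
(b) Darcy-Weisbach: ΔP = f·(L/D)·½ρV²/1000 = 0.015964·(177/0.052)·½·1025·3.1²/1000 = 267.6 kPa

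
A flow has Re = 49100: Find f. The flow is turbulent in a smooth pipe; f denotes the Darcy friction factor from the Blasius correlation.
Formula: f = \frac{0.316}{Re^{0.25}}
f = 0.316/49100^0.25 = 0.02123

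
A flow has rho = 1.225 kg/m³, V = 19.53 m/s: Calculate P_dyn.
Formula: P_{dyn} = \frac{1}{2} \rho V^2
P_dyn = 0.5·1.225·19.53²/1000 = 0.2336 kPa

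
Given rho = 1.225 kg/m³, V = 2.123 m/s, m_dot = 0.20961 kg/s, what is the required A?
Formula: \dot{m} = \rho A V
Substituting knowns: 0.20961 = 1.225·A·2.123
Solving for A: A = 0.20961/(1.225·2.123) = 0.0806 m²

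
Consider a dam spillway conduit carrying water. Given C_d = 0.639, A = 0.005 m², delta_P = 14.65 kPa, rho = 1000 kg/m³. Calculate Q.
Formula: Q = C_d A \sqrt{\frac{2 \Delta P}{\rho}}
Q = 0.639·0.005·√(2·(14.65·1000)/1000)·1000 = 17.29 L/s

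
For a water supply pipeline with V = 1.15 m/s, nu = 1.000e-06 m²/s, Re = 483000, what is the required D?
Formula: Re = \frac{V D}{\nu}
Substituting knowns: 483000 = 1.15·D/1.000e-06
Solving for D: D = 483000·1.000e-06/1.15 = 0.42 m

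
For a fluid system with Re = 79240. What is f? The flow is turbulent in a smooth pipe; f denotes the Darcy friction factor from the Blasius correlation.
Formula: f = \frac{0.316}{Re^{0.25}}
f = 0.316/79240^0.25 = 0.01883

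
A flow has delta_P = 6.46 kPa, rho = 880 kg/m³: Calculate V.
Formula: V = \sqrt{\frac{2 \Delta P}{\rho}}
V = √(2·(6.46·1000)/880) = 3.832 m/s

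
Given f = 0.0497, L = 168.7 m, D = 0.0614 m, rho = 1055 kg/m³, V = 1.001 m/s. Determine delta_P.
Formula: \Delta P = f \frac{L}{D} \frac{\rho V^2}{2}
delta_P = 0.0497·(168.7/0.0614)·0.5·1055·1.001²/1000 = 72.18 kPa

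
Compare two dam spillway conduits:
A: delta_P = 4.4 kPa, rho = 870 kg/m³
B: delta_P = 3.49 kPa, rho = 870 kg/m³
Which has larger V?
V(A) = 3.18 m/s, V(B) = 2.832 m/s. Answer: A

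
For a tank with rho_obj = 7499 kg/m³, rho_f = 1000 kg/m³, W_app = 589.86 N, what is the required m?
Formula: W_{app} = mg\left(1 - \frac{\rho_f}{\rho_{obj}}\right)
Substituting knowns: 589.86 = m·9.81·(1 − 1000/7499)
Solving for m: m = 589.86/(9.81·(1 − 1000/7499)) = 69.38 kg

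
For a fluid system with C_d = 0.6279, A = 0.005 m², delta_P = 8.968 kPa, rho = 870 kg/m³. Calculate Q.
Formula: Q = C_d A \sqrt{\frac{2 \Delta P}{\rho}}
Q = 0.6279·0.005·√(2·(8.968·1000)/870)·1000 = 14.25 L/s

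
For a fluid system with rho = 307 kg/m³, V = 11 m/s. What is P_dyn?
Formula: P_{dyn} = \frac{1}{2} \rho V^2
P_dyn = 0.5·307·11²/1000 = 18.57 kPa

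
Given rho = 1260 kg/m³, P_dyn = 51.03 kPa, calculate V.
Formula: P_{dyn} = \frac{1}{2} \rho V^2
Substituting knowns: 51.03 = 0.5·1260·V²/1000
Solving for V: V = √(2·(51.03·1000)/1260) = 9 m/s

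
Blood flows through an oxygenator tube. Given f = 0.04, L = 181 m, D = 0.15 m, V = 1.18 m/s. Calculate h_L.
Formula: h_L = f \frac{L}{D} \frac{V^2}{2g}
h_L = 0.04·(181/0.15)·1.18²/(2·9.81) = 3.425 m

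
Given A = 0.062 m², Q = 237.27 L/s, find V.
Formula: Q = A V
Substituting knowns: 237.27 = 0.062·V·1000
Solving for V: V = (237.27/1000)/0.062 = 3.827 m/s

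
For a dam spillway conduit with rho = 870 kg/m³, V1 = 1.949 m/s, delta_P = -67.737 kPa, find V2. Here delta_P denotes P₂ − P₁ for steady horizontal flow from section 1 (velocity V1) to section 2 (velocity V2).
Formula: \Delta P = \frac{1}{2} \rho (V_1^2 - V_2^2)
Substituting knowns: -67.737 = 0.5·870·(1.949² − V2²)/1000
Solving for V2: V2 = √(1.949² − 2·(-67.737·1000)/870) = 12.63 m/s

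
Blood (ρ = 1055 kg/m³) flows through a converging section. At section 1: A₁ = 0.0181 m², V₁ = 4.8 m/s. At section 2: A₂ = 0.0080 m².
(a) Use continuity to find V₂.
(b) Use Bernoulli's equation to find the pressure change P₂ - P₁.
(a) Continuity: A₁V₁=A₂V₂ -> V₂=A₁V₁/A₂=0.0181*4.8/0.0080=10.86 m/s
(b) Bernoulli: P₂-P₁=0.5*rho*(V₁^2-V₂^2)/1000=0.5*1055*(4.8^2-10.86^2)/1000=-50.06 kPa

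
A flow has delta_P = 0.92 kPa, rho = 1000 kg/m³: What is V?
Formula: V = \sqrt{\frac{2 \Delta P}{\rho}}
V = √(2·(0.92·1000)/1000) = 1.356 m/s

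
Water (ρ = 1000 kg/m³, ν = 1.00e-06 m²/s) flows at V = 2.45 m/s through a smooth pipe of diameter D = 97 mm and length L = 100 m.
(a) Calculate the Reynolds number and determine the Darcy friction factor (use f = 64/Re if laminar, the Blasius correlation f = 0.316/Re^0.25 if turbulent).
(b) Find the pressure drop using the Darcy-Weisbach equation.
(a) Re = V·D/ν = 2.45·0.097/1.00e-06 = 237650 → turbulent (Re > 4000); f = 0.316/Re^0.25 = 0.316/237650^0.25 = 0.014312 (Blasius is strictly valid for Re ≲ 1e5; used here as the smooth-pipe estimate the problem specifies)
(b) Darcy-Weisbach: ΔP = f·(L/D)·½ρV²/1000 = 0.014312·(100/0.097)·½·1000·2.45²/1000 = 44.28 kPa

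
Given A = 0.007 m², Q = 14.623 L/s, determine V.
Formula: Q = A V
Substituting knowns: 14.623 = 0.007·V·1000
Solving for V: V = (14.623/1000)/0.007 = 2.089 m/s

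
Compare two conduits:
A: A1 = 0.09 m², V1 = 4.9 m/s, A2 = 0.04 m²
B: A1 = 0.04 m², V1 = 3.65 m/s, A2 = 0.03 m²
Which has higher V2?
V2(A) = 11.03 m/s, V2(B) = 4.867 m/s. Answer: A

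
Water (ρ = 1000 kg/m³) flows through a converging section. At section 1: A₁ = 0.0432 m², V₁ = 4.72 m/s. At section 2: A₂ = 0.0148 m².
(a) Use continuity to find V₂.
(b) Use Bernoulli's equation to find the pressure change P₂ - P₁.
(a) Continuity: A₁V₁=A₂V₂ -> V₂=A₁V₁/A₂=0.0432*4.72/0.0148=13.78 m/s
(b) Bernoulli: P₂-P₁=0.5*rho*(V₁^2-V₂^2)/1000=0.5*1000*(4.72^2-13.78^2)/1000=-83.8 kPa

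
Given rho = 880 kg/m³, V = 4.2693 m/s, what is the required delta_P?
Formula: V = \sqrt{\frac{2 \Delta P}{\rho}}
Substituting knowns: 4.2693 = √(2·(delta_P·1000)/880)
Solving for delta_P: delta_P = 4.2693²·880/2/1000 = 8.02 kPa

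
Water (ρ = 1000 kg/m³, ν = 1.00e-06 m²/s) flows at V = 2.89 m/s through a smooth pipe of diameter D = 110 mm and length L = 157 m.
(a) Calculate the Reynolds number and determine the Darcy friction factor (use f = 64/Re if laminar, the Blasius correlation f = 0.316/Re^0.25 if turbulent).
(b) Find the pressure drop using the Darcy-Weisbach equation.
(a) Re = V·D/ν = 2.89·0.11/1.00e-06 = 317900 → turbulent (Re > 4000); f = 0.316/Re^0.25 = 0.316/317900^0.25 = 0.013308 (Blasius is strictly valid for Re ≲ 1e5; used here as the smooth-pipe estimate the problem specifies)
(b) Darcy-Weisbach: ΔP = f·(L/D)·½ρV²/1000 = 0.013308·(157/0.110)·½·1000·2.89²/1000 = 79.32 kPa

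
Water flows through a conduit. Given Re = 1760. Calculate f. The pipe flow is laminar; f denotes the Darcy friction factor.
Formula: f = \frac{64}{Re}
f = 64/1760 = 0.03636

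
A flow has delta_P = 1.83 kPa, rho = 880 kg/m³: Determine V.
Formula: V = \sqrt{\frac{2 \Delta P}{\rho}}
V = √(2·(1.83·1000)/880) = 2.039 m/s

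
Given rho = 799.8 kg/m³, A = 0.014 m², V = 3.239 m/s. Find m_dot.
Formula: \dot{m} = \rho A V
m_dot = 799.8·0.014·3.239 = 36.27 kg/s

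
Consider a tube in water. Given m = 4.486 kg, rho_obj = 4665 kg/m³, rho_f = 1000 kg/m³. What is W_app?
Formula: W_{app} = mg\left(1 - \frac{\rho_f}{\rho_{obj}}\right)
W_app = 4.486·9.81·(1 − 1000/4665) = 34.57 N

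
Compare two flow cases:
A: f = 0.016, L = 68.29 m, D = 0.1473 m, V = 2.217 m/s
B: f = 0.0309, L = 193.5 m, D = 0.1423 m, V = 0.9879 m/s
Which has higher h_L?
h_L(A) = 1.858 m, h_L(B) = 2.09 m. Answer: B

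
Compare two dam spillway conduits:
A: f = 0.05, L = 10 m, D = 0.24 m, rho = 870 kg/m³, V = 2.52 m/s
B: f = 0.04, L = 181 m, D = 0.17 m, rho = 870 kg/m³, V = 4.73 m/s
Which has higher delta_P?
delta_P(A) = 5.755 kPa, delta_P(B) = 414.5 kPa. Answer: B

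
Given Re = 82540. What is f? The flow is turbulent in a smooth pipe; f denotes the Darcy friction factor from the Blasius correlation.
Formula: f = \frac{0.316}{Re^{0.25}}
f = 0.316/82540^0.25 = 0.01864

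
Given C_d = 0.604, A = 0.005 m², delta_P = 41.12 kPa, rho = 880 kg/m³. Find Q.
Formula: Q = C_d A \sqrt{\frac{2 \Delta P}{\rho}}
Q = 0.604·0.005·√(2·(41.12·1000)/880)·1000 = 29.19 L/s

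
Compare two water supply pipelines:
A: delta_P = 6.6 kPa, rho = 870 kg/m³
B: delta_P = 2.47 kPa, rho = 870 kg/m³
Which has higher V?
V(A) = 3.895 m/s, V(B) = 2.383 m/s. Answer: A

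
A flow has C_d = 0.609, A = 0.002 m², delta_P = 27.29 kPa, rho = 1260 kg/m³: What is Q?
Formula: Q = C_d A \sqrt{\frac{2 \Delta P}{\rho}}
Q = 0.609·0.002·√(2·(27.29·1000)/1260)·1000 = 8.016 L/s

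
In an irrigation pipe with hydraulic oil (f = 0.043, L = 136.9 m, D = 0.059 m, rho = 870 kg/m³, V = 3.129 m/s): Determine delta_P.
Formula: \Delta P = f \frac{L}{D} \frac{\rho V^2}{2}
delta_P = 0.043·(136.9/0.059)·0.5·870·3.129²/1000 = 424.9 kPa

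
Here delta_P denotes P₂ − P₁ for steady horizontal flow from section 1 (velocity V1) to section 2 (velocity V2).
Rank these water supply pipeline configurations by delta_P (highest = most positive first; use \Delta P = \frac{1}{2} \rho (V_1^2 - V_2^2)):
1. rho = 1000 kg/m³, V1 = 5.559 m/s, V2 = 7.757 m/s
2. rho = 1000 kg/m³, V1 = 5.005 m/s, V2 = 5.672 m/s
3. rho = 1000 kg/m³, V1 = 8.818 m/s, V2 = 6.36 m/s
Case 1: delta_P = -14.63 kPa
Case 2: delta_P = -3.561 kPa
Case 3: delta_P = 18.65 kPa
Ranking (highest first): 3, 2, 1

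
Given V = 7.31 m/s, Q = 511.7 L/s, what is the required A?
Formula: Q = A V
Substituting knowns: 511.7 = A·7.31·1000
Solving for A: A = (511.7/1000)/7.31 = 0.07 m²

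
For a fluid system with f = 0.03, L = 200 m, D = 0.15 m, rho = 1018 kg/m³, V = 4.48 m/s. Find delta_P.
Formula: \Delta P = f \frac{L}{D} \frac{\rho V^2}{2}
delta_P = 0.03·(200/0.15)·0.5·1018·4.48²/1000 = 408.6 kPa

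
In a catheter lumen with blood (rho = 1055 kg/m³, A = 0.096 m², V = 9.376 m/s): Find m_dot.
Formula: \dot{m} = \rho A V
m_dot = 1055·0.096·9.376 = 949.6 kg/s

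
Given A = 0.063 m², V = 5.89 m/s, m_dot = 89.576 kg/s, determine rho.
Formula: \dot{m} = \rho A V
Substituting knowns: 89.576 = rho·0.063·5.89
Solving for rho: rho = 89.576/(0.063·5.89) = 241.4 kg/m³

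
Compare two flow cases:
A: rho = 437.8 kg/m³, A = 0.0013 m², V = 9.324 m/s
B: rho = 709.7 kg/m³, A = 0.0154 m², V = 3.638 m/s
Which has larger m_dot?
m_dot(A) = 5.307 kg/s, m_dot(B) = 39.76 kg/s. Answer: B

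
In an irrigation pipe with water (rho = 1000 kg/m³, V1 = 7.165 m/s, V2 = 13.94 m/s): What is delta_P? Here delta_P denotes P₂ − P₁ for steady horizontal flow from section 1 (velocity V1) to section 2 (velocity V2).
Formula: \Delta P = \frac{1}{2} \rho (V_1^2 - V_2^2)
delta_P = 0.5·1000·(7.165² − 13.94²)/1000 = -71.49 kPa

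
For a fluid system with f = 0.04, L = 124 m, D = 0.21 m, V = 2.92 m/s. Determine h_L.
Formula: h_L = f \frac{L}{D} \frac{V^2}{2g}
h_L = 0.04·(124/0.21)·2.92²/(2·9.81) = 10.26 m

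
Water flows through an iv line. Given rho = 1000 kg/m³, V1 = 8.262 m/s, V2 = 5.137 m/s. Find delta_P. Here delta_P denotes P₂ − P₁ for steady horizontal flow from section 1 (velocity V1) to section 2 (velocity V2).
Formula: \Delta P = \frac{1}{2} \rho (V_1^2 - V_2^2)
delta_P = 0.5·1000·(8.262² − 5.137²)/1000 = 20.94 kPa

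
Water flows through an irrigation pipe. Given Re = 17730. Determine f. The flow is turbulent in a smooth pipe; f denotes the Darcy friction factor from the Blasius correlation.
Formula: f = \frac{0.316}{Re^{0.25}}
f = 0.316/17730^0.25 = 0.02738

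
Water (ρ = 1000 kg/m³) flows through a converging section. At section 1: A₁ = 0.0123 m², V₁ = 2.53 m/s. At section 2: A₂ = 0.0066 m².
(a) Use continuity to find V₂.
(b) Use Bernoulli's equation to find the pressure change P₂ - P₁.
(a) Continuity: A₁V₁=A₂V₂ -> V₂=A₁V₁/A₂=0.0123*2.53/0.0066=4.71 m/s
(b) Bernoulli: P₂-P₁=0.5*rho*(V₁^2-V₂^2)/1000=0.5*1000*(2.53^2-4.71^2)/1000=-7.892 kPa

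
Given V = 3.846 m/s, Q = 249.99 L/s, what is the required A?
Formula: Q = A V
Substituting knowns: 249.99 = A·3.846·1000
Solving for A: A = (249.99/1000)/3.846 = 0.065 m²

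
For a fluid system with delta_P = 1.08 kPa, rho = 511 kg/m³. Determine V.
Formula: V = \sqrt{\frac{2 \Delta P}{\rho}}
V = √(2·(1.08·1000)/511) = 2.056 m/s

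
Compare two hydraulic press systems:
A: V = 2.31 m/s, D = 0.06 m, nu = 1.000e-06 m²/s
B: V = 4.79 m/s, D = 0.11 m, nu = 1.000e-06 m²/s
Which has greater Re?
Re(A) = 138600, Re(B) = 526900. Answer: B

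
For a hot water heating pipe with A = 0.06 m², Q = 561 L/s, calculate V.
Formula: Q = A V
Substituting knowns: 561 = 0.06·V·1000
Solving for V: V = (561/1000)/0.06 = 9.35 m/s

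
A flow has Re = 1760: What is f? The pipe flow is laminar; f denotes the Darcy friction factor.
Formula: f = \frac{64}{Re}
f = 64/1760 = 0.03636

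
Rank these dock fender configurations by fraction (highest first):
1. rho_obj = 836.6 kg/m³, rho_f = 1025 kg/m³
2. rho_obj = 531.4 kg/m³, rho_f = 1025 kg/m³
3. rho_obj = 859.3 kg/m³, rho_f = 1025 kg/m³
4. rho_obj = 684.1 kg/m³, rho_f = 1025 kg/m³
Case 1: fraction = 0.8162
Case 2: fraction = 0.5184
Case 3: fraction = 0.8383
Case 4: fraction = 0.6674
Ranking (highest first): 3, 1, 4, 2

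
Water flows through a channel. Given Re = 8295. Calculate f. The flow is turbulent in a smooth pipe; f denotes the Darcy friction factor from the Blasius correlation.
Formula: f = \frac{0.316}{Re^{0.25}}
f = 0.316/8295^0.25 = 0.03311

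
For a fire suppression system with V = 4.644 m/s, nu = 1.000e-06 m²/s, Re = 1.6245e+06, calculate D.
Formula: Re = \frac{V D}{\nu}
Substituting knowns: 1.6245e+06 = 4.644·D/1.000e-06
Solving for D: D = 1.6245e+06·1.000e-06/4.644 = 0.3498 m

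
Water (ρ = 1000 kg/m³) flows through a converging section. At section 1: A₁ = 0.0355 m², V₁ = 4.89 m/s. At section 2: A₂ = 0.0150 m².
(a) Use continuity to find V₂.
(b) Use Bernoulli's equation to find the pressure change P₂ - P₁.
(a) Continuity: A₁V₁=A₂V₂ -> V₂=A₁V₁/A₂=0.0355*4.89/0.0150=11.57 m/s
(b) Bernoulli: P₂-P₁=0.5*rho*(V₁^2-V₂^2)/1000=0.5*1000*(4.89^2-11.57^2)/1000=-54.98 kPa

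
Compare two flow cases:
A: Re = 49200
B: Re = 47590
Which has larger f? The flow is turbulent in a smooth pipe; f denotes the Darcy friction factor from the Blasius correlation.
f(A) = 0.02122, f(B) = 0.02139. Answer: B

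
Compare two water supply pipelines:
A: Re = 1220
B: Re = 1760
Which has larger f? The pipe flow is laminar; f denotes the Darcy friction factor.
f(A) = 0.05246, f(B) = 0.03636. Answer: A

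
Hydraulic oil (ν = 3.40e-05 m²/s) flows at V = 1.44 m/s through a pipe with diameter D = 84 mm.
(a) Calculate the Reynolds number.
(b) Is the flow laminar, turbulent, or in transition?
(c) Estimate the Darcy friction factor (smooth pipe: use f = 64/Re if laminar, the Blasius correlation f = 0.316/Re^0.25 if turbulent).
(a) Re = V·D/ν = 1.44·0.084/3.40e-05 = 3557.6
(b) Flow regime: transition (2300 ≤ Re ≤ 4000)
(c) Friction factor: f ≈ 0.04 (transitional regime, no simple correlation)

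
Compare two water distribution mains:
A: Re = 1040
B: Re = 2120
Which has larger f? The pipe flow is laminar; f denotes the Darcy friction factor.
f(A) = 0.06154, f(B) = 0.03019. Answer: A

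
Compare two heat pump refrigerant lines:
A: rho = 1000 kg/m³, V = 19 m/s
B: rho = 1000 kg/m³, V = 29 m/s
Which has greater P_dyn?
P_dyn(A) = 180.5 kPa, P_dyn(B) = 420.5 kPa. Answer: B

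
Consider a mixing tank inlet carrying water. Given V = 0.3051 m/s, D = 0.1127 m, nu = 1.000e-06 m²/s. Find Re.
Formula: Re = \frac{V D}{\nu}
Re = 0.3051·0.1127/1.000e-06 = 34385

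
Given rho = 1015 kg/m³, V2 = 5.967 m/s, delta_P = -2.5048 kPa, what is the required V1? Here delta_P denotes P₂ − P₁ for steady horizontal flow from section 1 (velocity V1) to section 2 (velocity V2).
Formula: \Delta P = \frac{1}{2} \rho (V_1^2 - V_2^2)
Substituting knowns: -2.5048 = 0.5·1015·(V1² − 5.967²)/1000
Solving for V1: V1 = √(5.967² + 2·(-2.5048·1000)/1015) = 5.538 m/s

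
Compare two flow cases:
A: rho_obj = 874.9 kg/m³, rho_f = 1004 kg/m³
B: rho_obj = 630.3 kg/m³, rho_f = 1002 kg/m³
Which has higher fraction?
fraction(A) = 0.8714, fraction(B) = 0.629. Answer: A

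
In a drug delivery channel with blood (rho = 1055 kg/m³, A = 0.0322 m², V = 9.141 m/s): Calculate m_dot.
Formula: \dot{m} = \rho A V
m_dot = 1055·0.0322·9.141 = 310.5 kg/s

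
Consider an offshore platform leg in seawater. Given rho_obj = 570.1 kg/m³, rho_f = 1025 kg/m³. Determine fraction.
Formula: f_{sub} = \frac{\rho_{obj}}{\rho_f}
fraction = 570.1/1025 = 0.5562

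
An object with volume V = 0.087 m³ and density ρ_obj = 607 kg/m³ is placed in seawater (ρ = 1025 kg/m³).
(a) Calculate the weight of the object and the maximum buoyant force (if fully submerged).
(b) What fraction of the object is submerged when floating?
(a) W=rho_obj*g*V=607*9.81*0.087=518.1 N; F_B(max)=rho*g*V=1025*9.81*0.087=874.8 N
(b) Floating fraction=rho_obj/rho=607/1025=0.592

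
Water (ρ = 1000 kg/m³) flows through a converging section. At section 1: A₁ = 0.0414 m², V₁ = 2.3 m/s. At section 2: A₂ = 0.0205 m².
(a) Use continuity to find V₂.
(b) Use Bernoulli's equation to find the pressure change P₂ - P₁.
(a) Continuity: A₁V₁=A₂V₂ -> V₂=A₁V₁/A₂=0.0414*2.3/0.0205=4.64 m/s
(b) Bernoulli: P₂-P₁=0.5*rho*(V₁^2-V₂^2)/1000=0.5*1000*(2.3^2-4.64^2)/1000=-8.12 kPa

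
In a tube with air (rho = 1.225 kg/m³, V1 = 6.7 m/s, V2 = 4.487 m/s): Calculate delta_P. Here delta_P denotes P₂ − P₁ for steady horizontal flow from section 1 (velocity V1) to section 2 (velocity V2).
Formula: \Delta P = \frac{1}{2} \rho (V_1^2 - V_2^2)
delta_P = 0.5·1.225·(6.7² − 4.487²)/1000 = 0.01516 kPa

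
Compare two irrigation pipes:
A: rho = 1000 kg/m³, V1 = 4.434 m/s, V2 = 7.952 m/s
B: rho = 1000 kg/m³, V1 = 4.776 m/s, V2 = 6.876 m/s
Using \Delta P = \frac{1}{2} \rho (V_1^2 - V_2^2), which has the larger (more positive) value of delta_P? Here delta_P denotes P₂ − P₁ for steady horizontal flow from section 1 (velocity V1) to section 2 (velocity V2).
delta_P(A) = -21.79 kPa, delta_P(B) = -12.23 kPa. Answer: B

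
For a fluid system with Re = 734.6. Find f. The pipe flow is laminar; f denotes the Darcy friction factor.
Formula: f = \frac{64}{Re}
f = 64/734.6 = 0.08712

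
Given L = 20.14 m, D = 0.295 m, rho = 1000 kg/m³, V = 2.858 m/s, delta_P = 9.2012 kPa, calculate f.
Formula: \Delta P = f \frac{L}{D} \frac{\rho V^2}{2}
Substituting knowns: 9.2012 = f·(20.14/0.295)·0.5·1000·2.858²/1000
Solving for f: f = (9.2012·1000)/((20.14/0.295)·0.5·1000·2.858²) = 0.033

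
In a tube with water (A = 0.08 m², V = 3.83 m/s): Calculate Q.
Formula: Q = A V
Q = 0.08·3.83·1000 = 306.4 L/s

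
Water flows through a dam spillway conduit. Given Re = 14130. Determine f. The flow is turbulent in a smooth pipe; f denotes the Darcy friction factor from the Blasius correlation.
Formula: f = \frac{0.316}{Re^{0.25}}
f = 0.316/14130^0.25 = 0.02898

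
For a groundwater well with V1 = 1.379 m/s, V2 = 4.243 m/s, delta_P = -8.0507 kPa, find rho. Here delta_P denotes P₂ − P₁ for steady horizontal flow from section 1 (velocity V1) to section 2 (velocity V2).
Formula: \Delta P = \frac{1}{2} \rho (V_1^2 - V_2^2)
Substituting knowns: -8.0507 = 0.5·rho·(1.379² − 4.243²)/1000
Solving for rho: rho = 2·(-8.0507·1000)/(1.379² − 4.243²) = 1000 kg/m³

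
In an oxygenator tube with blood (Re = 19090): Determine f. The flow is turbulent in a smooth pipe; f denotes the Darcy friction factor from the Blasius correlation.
Formula: f = \frac{0.316}{Re^{0.25}}
f = 0.316/19090^0.25 = 0.02688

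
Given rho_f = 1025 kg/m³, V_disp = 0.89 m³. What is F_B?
Formula: F_B = \rho_f g V_{disp}
F_B = 1025·9.81·0.89 = 8949 N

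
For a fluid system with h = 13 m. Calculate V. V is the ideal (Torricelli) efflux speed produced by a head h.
Formula: V = \sqrt{2 g h}
V = √(2·9.81·13) = 15.97 m/s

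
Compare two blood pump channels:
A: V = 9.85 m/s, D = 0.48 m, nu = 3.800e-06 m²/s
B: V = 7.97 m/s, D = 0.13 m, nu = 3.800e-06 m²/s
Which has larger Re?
Re(A) = 1.244e+06, Re(B) = 272658. Answer: A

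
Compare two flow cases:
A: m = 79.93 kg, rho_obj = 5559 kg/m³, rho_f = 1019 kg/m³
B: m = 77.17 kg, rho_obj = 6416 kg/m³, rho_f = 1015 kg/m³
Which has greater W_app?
W_app(A) = 640.4 N, W_app(B) = 637.3 N. Answer: A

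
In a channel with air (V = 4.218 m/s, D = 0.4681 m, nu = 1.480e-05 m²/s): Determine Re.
Formula: Re = \frac{V D}{\nu}
Re = 4.218·0.4681/1.480e-05 = 133408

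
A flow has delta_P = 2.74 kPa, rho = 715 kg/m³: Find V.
Formula: V = \sqrt{\frac{2 \Delta P}{\rho}}
V = √(2·(2.74·1000)/715) = 2.768 m/s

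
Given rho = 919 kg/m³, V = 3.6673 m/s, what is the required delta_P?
Formula: V = \sqrt{\frac{2 \Delta P}{\rho}}
Substituting knowns: 3.6673 = √(2·(delta_P·1000)/919)
Solving for delta_P: delta_P = 3.6673²·919/2/1000 = 6.18 kPa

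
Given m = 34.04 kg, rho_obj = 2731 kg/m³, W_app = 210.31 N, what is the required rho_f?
Formula: W_{app} = mg\left(1 - \frac{\rho_f}{\rho_{obj}}\right)
Substituting knowns: 210.31 = 34.04·9.81·(1 − rho_f/2731)
Solving for rho_f: rho_f = 2731·(1 − 210.31/(34.04·9.81)) = 1011 kg/m³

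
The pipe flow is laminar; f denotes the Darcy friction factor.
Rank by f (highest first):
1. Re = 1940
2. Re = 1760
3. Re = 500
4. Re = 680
Case 1: f = 0.03299
Case 2: f = 0.03636
Case 3: f = 0.128
Case 4: f = 0.09412
Ranking (highest first): 3, 4, 2, 1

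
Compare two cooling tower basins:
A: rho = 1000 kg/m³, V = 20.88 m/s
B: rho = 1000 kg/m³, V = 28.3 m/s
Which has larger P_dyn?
P_dyn(A) = 218 kPa, P_dyn(B) = 400.4 kPa. Answer: B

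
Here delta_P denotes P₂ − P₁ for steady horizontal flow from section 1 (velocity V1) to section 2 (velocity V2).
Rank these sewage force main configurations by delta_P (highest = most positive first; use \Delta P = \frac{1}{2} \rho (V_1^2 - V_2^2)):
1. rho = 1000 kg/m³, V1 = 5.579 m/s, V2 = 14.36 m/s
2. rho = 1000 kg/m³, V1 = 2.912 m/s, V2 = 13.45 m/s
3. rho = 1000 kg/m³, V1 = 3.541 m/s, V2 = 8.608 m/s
Case 1: delta_P = -87.54 kPa
Case 2: delta_P = -86.21 kPa
Case 3: delta_P = -30.78 kPa
Ranking (highest first): 3, 2, 1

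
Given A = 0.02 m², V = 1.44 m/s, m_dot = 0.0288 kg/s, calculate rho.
Formula: \dot{m} = \rho A V
Substituting knowns: 0.0288 = rho·0.02·1.44
Solving for rho: rho = 0.0288/(0.02·1.44) = 1 kg/m³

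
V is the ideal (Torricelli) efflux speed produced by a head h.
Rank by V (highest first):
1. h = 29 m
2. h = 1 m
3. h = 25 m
Case 1: V = 23.85 m/s
Case 2: V = 4.429 m/s
Case 3: V = 22.15 m/s
Ranking (highest first): 1, 3, 2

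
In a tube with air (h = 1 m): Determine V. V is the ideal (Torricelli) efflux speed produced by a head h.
Formula: V = \sqrt{2 g h}
V = √(2·9.81·1) = 4.429 m/s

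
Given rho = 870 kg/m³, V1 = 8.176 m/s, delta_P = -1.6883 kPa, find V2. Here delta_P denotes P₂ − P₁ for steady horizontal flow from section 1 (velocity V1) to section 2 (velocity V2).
Formula: \Delta P = \frac{1}{2} \rho (V_1^2 - V_2^2)
Substituting knowns: -1.6883 = 0.5·870·(8.176² − V2²)/1000
Solving for V2: V2 = √(8.176² − 2·(-1.6883·1000)/870) = 8.41 m/s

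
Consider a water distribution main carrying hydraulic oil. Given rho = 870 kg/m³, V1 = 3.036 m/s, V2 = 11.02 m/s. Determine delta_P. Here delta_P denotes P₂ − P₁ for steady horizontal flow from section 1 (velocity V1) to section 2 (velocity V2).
Formula: \Delta P = \frac{1}{2} \rho (V_1^2 - V_2^2)
delta_P = 0.5·870·(3.036² − 11.02²)/1000 = -48.82 kPa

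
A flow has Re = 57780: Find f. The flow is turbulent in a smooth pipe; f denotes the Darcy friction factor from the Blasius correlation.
Formula: f = \frac{0.316}{Re^{0.25}}
f = 0.316/57780^0.25 = 0.02038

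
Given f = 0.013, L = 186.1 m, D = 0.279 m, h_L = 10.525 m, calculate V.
Formula: h_L = f \frac{L}{D} \frac{V^2}{2g}
Substituting knowns: 10.525 = 0.013·(186.1/0.279)·V²/(2·9.81)
Solving for V: V = √(10.525·2·9.81/(0.013·(186.1/0.279))) = 4.88 m/s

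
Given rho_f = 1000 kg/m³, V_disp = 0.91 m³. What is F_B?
Formula: F_B = \rho_f g V_{disp}
F_B = 1000·9.81·0.91 = 8927 N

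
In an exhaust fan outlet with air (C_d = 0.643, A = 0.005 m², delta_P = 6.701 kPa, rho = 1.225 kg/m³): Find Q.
Formula: Q = C_d A \sqrt{\frac{2 \Delta P}{\rho}}
Q = 0.643·0.005·√(2·(6.701·1000)/1.225)·1000 = 336.3 L/s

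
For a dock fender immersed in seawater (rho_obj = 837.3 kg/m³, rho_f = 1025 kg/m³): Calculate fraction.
Formula: f_{sub} = \frac{\rho_{obj}}{\rho_f}
fraction = 837.3/1025 = 0.8169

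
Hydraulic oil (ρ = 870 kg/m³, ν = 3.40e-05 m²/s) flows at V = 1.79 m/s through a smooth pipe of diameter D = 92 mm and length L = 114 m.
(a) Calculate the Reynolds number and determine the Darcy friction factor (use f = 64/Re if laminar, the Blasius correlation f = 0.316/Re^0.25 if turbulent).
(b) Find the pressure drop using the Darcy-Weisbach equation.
(a) Re = V·D/ν = 1.79·0.092/3.40e-05 = 4843.5 → turbulent (Re > 4000); f = 0.316/Re^0.25 = 0.316/4843.5^0.25 = 0.037879
(b) Darcy-Weisbach: ΔP = f·(L/D)·½ρV²/1000 = 0.037879·(114/0.092)·½·870·1.79²/1000 = 65.42 kPa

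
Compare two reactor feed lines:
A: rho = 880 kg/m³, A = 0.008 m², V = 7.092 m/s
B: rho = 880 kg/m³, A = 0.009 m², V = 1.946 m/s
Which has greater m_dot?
m_dot(A) = 49.93 kg/s, m_dot(B) = 15.41 kg/s. Answer: A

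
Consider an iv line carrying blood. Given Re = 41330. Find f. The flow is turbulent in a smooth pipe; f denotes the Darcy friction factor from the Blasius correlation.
Formula: f = \frac{0.316}{Re^{0.25}}
f = 0.316/41330^0.25 = 0.02216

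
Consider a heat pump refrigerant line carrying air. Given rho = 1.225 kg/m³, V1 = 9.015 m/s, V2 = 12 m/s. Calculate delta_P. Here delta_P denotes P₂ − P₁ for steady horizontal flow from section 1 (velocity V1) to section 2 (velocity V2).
Formula: \Delta P = \frac{1}{2} \rho (V_1^2 - V_2^2)
delta_P = 0.5·1.225·(9.015² − 12²)/1000 = -0.03842 kPa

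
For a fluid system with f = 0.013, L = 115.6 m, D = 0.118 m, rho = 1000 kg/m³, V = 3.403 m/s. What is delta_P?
Formula: \Delta P = f \frac{L}{D} \frac{\rho V^2}{2}
delta_P = 0.013·(115.6/0.118)·0.5·1000·3.403²/1000 = 73.74 kPa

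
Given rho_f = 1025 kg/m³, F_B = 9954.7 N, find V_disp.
Formula: F_B = \rho_f g V_{disp}
Substituting knowns: 9954.7 = 1025·9.81·V_disp
Solving for V_disp: V_disp = 9954.7/(1025·9.81) = 0.99 m³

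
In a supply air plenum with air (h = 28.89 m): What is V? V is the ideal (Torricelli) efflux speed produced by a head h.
Formula: V = \sqrt{2 g h}
V = √(2·9.81·28.89) = 23.81 m/s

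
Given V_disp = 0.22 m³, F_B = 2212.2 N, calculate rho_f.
Formula: F_B = \rho_f g V_{disp}
Substituting knowns: 2212.2 = rho_f·9.81·0.22
Solving for rho_f: rho_f = 2212.2/(9.81·0.22) = 1025 kg/m³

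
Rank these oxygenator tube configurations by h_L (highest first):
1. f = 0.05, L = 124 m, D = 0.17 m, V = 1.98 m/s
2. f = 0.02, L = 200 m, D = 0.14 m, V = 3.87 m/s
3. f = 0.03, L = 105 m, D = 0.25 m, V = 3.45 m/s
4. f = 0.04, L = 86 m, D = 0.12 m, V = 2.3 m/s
Case 1: h_L = 7.287 m
Case 2: h_L = 21.81 m
Case 3: h_L = 7.644 m
Case 4: h_L = 7.729 m
Ranking (highest first): 2, 4, 3, 1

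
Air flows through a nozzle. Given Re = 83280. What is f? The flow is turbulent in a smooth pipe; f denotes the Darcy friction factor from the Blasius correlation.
Formula: f = \frac{0.316}{Re^{0.25}}
f = 0.316/83280^0.25 = 0.0186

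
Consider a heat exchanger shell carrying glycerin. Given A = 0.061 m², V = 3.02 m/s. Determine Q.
Formula: Q = A V
Q = 0.061·3.02·1000 = 184.2 L/s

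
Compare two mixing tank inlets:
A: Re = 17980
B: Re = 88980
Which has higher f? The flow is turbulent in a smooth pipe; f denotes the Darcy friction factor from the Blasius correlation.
f(A) = 0.02729, f(B) = 0.0183. Answer: A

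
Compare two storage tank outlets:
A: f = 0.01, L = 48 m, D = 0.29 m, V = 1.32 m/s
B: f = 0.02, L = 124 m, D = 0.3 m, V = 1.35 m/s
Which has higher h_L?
h_L(A) = 0.147 m, h_L(B) = 0.7679 m. Answer: B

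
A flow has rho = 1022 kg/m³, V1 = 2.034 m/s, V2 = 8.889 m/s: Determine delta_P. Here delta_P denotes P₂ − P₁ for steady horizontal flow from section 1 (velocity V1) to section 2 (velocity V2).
Formula: \Delta P = \frac{1}{2} \rho (V_1^2 - V_2^2)
delta_P = 0.5·1022·(2.034² − 8.889²)/1000 = -38.26 kPa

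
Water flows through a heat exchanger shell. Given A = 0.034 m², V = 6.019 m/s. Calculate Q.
Formula: Q = A V
Q = 0.034·6.019·1000 = 204.6 L/s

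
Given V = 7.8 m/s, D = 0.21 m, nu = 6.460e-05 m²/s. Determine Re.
Formula: Re = \frac{V D}{\nu}
Re = 7.8·0.21/6.460e-05 = 25356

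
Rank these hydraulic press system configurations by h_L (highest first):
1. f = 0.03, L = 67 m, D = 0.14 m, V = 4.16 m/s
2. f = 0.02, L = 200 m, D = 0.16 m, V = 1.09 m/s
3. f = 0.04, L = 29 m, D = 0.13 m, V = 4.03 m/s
Case 1: h_L = 12.66 m
Case 2: h_L = 1.514 m
Case 3: h_L = 7.386 m
Ranking (highest first): 1, 3, 2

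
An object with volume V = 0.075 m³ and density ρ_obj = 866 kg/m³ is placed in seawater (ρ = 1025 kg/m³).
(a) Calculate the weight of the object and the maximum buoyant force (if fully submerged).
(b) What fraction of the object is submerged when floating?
(a) W=rho_obj*g*V=866*9.81*0.075=637.2 N; F_B(max)=rho*g*V=1025*9.81*0.075=754.1 N
(b) Floating fraction=rho_obj/rho=866/1025=0.845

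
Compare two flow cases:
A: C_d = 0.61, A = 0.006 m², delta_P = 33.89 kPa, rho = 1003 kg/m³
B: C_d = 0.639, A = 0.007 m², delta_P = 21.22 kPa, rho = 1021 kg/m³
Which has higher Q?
Q(A) = 30.09 L/s, Q(B) = 28.84 L/s. Answer: A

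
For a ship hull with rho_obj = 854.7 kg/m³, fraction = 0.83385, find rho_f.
Formula: f_{sub} = \frac{\rho_{obj}}{\rho_f}
Substituting knowns: 0.83385 = 854.7/rho_f
Solving for rho_f: rho_f = 854.7/0.83385 = 1025 kg/m³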